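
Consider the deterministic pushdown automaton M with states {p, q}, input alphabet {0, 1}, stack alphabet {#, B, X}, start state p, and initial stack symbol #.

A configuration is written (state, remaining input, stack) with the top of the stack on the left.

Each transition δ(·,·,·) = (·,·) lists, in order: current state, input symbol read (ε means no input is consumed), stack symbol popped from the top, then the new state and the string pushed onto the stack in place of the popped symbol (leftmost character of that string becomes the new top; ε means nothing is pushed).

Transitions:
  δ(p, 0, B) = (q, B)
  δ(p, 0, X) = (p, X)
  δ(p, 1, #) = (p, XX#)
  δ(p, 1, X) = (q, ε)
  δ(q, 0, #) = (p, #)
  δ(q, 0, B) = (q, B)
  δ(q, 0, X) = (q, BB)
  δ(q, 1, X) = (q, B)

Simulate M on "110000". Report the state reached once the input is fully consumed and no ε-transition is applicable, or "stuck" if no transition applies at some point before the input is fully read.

q

(p, 110000, #)
  read 1, top #: go to p, push XX# → (p, 10000, XX#)
  read 1, top X: go to q, push ε → (q, 0000, X#)
  read 0, top X: go to q, push BB → (q, 000, BB#)
  read 0, top B: go to q, push B → (q, 00, BB#)
  read 0, top B: go to q, push B → (q, 0, BB#)
  read 0, top B: go to q, push B → (q, ε, BB#)
All input consumed; M is in state q.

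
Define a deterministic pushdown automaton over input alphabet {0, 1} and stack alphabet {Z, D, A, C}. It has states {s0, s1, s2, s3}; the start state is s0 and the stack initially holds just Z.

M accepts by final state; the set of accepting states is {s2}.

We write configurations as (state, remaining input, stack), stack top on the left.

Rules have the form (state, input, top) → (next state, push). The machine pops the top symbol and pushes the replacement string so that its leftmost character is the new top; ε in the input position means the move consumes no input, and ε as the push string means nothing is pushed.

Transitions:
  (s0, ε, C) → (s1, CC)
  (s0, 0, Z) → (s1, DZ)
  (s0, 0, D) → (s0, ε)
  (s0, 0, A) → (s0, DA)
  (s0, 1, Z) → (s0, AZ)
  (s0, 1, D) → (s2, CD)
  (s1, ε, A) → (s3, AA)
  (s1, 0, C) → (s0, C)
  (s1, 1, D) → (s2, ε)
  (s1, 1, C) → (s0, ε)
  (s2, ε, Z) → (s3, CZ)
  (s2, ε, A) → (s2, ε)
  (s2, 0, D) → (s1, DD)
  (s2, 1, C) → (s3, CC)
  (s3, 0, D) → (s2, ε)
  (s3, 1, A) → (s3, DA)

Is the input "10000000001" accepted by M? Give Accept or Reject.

(s0, 10000000001, Z)
  read 1, top Z: go to s0, push AZ → (s0, 0000000001, AZ)
  read 0, top A: go to s0, push DA → (s0, 000000001, DAZ)
  read 0, top D: go to s0, push ε → (s0, 00000001, AZ)
  read 0, top A: go to s0, push DA → (s0, 0000001, DAZ)
  read 0, top D: go to s0, push ε → (s0, 000001, AZ)
  read 0, top A: go to s0, push DA → (s0, 00001, DAZ)
  read 0, top D: go to s0, push ε → (s0, 0001, AZ)
  read 0, top A: go to s0, push DA → (s0, 001, DAZ)
  read 0, top D: go to s0, push ε → (s0, 01, AZ)
  read 0, top A: go to s0, push DA → (s0, 1, DAZ)
  read 1, top D: go to s2, push CD → (s2, ε, CDAZ)
All input consumed; state s2 ∈ F.

Accept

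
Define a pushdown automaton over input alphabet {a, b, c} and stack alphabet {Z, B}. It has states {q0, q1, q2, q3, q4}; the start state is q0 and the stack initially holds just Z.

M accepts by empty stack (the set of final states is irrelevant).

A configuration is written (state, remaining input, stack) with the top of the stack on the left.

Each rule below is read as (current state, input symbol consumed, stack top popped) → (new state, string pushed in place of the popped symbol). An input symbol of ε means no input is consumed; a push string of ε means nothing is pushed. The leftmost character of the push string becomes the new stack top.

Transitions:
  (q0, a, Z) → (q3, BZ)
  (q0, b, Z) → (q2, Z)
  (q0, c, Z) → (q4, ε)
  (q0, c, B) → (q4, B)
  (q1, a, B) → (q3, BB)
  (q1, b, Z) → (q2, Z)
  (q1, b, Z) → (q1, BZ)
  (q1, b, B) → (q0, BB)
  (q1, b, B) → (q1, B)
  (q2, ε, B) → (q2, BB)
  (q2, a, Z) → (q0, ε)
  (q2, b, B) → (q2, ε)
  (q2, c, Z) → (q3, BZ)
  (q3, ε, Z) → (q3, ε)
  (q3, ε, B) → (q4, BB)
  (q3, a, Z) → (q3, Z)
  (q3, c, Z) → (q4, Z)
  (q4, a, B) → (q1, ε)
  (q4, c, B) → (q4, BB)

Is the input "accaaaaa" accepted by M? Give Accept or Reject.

No computation consumes all input and empties the stack.

Reject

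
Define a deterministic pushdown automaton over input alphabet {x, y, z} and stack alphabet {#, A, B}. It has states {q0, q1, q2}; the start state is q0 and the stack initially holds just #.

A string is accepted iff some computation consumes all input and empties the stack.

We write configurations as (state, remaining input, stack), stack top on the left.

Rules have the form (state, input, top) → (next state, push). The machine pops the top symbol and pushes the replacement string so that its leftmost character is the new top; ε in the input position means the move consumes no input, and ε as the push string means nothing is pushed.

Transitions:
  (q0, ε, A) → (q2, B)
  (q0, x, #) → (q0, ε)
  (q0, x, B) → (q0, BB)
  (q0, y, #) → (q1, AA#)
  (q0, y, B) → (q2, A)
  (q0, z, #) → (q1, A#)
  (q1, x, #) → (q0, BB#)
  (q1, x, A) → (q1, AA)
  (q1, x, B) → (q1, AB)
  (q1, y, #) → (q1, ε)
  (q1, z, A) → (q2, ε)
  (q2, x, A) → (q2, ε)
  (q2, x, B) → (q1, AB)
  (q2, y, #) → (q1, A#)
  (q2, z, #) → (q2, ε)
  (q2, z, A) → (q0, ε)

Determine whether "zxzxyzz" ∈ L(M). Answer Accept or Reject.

(q0, zxzxyzz, #)
  read z, top #: go to q1, push A# → (q1, xzxyzz, A#)
  read x, top A: go to q1, push AA → (q1, zxyzz, AA#)
  read z, top A: go to q2, push ε → (q2, xyzz, A#)
  read x, top A: go to q2, push ε → (q2, yzz, #)
  read y, top #: go to q1, push A# → (q1, zz, A#)
  read z, top A: go to q2, push ε → (q2, z, #)
  read z, top #: go to q2, push ε → (q2, ε, ε)
All input consumed and the stack is empty.

Accept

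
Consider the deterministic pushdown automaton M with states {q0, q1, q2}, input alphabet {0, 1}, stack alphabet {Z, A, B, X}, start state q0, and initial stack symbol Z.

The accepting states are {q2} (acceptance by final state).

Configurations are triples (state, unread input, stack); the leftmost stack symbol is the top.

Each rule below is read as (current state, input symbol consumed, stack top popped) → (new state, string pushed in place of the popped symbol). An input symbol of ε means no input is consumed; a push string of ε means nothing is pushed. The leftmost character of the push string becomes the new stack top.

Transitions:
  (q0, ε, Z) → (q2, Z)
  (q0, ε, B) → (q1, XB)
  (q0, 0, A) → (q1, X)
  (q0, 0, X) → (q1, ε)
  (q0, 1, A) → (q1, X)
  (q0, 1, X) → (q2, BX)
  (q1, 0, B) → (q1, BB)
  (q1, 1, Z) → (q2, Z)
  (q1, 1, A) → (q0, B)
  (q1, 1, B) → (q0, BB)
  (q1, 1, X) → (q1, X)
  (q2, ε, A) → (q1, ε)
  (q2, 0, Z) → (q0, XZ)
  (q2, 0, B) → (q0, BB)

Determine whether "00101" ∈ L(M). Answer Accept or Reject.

Accept

(q0, 00101, Z)
  ε-move, top Z: go to q2, push Z → (q2, 00101, Z)
  read 0, top Z: go to q0, push XZ → (q0, 0101, XZ)
  read 0, top X: go to q1, push ε → (q1, 101, Z)
  read 1, top Z: go to q2, push Z → (q2, 01, Z)
  read 0, top Z: go to q0, push XZ → (q0, 1, XZ)
  read 1, top X: go to q2, push BX → (q2, ε, BXZ)
All input consumed; state q2 ∈ F.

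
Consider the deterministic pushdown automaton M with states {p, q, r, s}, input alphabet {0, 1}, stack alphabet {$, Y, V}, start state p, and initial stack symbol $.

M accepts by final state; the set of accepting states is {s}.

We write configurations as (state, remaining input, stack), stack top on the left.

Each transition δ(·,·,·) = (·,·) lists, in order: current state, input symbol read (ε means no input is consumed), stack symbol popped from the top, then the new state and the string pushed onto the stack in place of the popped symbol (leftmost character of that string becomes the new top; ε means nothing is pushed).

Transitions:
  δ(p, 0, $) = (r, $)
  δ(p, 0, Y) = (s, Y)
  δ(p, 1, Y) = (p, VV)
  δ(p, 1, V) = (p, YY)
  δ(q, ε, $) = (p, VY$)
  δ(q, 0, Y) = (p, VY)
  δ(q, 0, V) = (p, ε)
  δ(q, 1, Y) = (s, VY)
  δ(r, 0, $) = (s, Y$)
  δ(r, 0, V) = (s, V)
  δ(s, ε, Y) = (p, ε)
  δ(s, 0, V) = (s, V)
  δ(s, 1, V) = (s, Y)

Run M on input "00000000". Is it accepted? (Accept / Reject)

Accept

(p, 00000000, $)
  read 0, top $: go to r, push $ → (r, 0000000, $)
  read 0, top $: go to s, push Y$ → (s, 000000, Y$)
  ε-move, top Y: go to p, push ε → (p, 000000, $)
  read 0, top $: go to r, push $ → (r, 00000, $)
  read 0, top $: go to s, push Y$ → (s, 0000, Y$)
  ε-move, top Y: go to p, push ε → (p, 0000, $)
  read 0, top $: go to r, push $ → (r, 000, $)
  read 0, top $: go to s, push Y$ → (s, 00, Y$)
  ε-move, top Y: go to p, push ε → (p, 00, $)
  read 0, top $: go to r, push $ → (r, 0, $)
  read 0, top $: go to s, push Y$ → (s, ε, Y$)
All input consumed; state s ∈ F.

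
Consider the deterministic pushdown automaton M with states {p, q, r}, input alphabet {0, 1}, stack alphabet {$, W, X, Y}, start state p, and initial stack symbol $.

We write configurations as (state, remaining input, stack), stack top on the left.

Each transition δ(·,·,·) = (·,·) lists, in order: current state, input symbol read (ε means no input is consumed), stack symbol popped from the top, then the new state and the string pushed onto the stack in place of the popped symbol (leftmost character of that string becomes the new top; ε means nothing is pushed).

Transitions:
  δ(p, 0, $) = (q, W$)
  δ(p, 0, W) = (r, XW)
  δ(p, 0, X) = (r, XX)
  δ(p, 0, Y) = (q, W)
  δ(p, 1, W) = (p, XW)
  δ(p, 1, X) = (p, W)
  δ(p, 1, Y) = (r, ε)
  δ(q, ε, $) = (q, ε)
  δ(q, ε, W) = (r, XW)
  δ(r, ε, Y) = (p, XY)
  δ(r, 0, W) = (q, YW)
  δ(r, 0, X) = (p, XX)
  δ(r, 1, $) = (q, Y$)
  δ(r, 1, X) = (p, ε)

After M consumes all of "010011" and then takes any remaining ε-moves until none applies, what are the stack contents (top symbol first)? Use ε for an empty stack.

(p, 010011, $)
  read 0, top $: go to q, push W$ → (q, 10011, W$)
  ε-move, top W: go to r, push XW → (r, 10011, XW$)
  read 1, top X: go to p, push ε → (p, 0011, W$)
  read 0, top W: go to r, push XW → (r, 011, XW$)
  read 0, top X: go to p, push XX → (p, 11, XXW$)
  read 1, top X: go to p, push W → (p, 1, WXW$)
  read 1, top W: go to p, push XW → (p, ε, XWXW$)
All input consumed in state p with stack XWXW$.

XWXW$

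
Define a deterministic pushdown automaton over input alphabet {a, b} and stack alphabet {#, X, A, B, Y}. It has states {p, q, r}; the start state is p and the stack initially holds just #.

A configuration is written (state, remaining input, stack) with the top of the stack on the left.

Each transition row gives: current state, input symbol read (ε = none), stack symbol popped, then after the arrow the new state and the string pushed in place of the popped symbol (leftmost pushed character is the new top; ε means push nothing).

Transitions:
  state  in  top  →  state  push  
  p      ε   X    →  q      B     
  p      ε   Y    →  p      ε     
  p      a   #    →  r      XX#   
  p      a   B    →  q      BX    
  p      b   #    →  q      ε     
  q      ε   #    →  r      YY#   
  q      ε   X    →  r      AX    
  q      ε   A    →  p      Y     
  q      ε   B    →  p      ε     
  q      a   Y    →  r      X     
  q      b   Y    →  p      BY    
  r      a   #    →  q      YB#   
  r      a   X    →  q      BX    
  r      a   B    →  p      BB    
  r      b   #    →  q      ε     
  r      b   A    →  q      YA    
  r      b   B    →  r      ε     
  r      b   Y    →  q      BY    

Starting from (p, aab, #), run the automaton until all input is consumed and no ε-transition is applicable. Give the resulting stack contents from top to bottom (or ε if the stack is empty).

(p, aab, #)
  read a, top #: go to r, push XX# → (r, ab, XX#)
  read a, top X: go to q, push BX → (q, b, BXX#)
  ε-move, top B: go to p, push ε → (p, b, XX#)
  ε-move, top X: go to q, push B → (q, b, BX#)
  ε-move, top B: go to p, push ε → (p, b, X#)
  ε-move, top X: go to q, push B → (q, b, B#)
  ε-move, top B: go to p, push ε → (p, b, #)
  read b, top #: go to q, push ε → (q, ε, ε)
All input consumed in state q with stack ε.

ε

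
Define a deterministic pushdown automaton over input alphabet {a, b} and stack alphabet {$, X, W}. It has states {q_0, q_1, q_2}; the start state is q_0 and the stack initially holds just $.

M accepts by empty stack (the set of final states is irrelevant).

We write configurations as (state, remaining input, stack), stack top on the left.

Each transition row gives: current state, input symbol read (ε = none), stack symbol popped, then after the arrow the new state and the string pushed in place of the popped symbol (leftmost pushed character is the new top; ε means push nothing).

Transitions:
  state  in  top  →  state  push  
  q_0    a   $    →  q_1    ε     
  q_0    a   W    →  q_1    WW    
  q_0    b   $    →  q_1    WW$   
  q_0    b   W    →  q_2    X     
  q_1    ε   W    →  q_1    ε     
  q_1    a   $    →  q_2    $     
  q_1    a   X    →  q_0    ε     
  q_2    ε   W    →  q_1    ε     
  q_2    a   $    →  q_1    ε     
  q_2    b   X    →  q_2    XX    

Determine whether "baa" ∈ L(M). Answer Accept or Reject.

Accept

(q_0, baa, $) ⊢ (q_1, aa, WW$) ⊢ (q_1, aa, W$) ⊢ (q_1, aa, $) ⊢ (q_2, a, $) ⊢ (q_1, ε, ε)
All input consumed and the stack is empty.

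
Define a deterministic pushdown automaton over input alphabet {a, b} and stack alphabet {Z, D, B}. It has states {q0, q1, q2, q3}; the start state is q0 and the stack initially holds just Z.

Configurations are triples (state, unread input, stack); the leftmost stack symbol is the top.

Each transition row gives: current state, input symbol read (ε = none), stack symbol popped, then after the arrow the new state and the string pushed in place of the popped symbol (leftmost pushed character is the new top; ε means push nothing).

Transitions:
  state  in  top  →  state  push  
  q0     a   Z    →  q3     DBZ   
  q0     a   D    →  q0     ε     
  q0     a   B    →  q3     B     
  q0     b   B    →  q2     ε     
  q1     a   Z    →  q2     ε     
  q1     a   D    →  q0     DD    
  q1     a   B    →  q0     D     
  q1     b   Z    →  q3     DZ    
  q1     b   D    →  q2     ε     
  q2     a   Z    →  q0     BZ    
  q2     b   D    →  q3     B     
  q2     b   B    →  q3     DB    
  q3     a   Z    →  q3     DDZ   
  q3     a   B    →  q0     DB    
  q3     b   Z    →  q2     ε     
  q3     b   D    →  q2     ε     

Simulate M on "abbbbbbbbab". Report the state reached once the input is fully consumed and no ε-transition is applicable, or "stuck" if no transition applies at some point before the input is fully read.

stuck

(q0, abbbbbbbbab, Z) ⊢ (q3, bbbbbbbbab, DBZ) ⊢ (q2, bbbbbbbab, BZ) ⊢ (q3, bbbbbbab, DBZ) ⊢ (q2, bbbbbab, BZ) ⊢ (q3, bbbbab, DBZ) ⊢ (q2, bbbab, BZ) ⊢ (q3, bbab, DBZ) ⊢ (q2, bab, BZ) ⊢ (q3, ab, DBZ)
No transition for (q3, a, top D); M blocks with input ab remaining.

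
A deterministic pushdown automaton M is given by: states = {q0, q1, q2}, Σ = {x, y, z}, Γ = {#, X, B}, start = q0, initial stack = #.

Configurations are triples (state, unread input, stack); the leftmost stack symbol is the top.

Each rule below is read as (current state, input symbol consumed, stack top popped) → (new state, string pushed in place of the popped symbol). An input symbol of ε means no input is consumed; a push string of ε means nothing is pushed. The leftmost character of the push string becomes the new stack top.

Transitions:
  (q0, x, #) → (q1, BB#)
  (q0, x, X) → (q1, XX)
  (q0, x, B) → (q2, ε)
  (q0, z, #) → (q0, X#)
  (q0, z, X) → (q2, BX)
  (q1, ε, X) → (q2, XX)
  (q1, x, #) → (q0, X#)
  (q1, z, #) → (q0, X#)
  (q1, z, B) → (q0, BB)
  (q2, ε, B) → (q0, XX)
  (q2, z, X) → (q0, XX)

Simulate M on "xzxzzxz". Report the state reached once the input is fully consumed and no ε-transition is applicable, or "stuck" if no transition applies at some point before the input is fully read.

(q0, xzxzzxz, #) ⊢ (q1, zxzzxz, BB#) ⊢ (q0, xzzxz, BBB#) ⊢ (q2, zzxz, BB#) ⊢ (q0, zzxz, XXB#) ⊢ (q2, zxz, BXXB#) ⊢ (q0, zxz, XXXXB#) ⊢ (q2, xz, BXXXXB#) ⊢ (q0, xz, XXXXXXB#) ⊢ (q1, z, XXXXXXXB#) ⊢ (q2, z, XXXXXXXXB#) ⊢ (q0, ε, XXXXXXXXXB#)
All input consumed; M is in state q0.

q0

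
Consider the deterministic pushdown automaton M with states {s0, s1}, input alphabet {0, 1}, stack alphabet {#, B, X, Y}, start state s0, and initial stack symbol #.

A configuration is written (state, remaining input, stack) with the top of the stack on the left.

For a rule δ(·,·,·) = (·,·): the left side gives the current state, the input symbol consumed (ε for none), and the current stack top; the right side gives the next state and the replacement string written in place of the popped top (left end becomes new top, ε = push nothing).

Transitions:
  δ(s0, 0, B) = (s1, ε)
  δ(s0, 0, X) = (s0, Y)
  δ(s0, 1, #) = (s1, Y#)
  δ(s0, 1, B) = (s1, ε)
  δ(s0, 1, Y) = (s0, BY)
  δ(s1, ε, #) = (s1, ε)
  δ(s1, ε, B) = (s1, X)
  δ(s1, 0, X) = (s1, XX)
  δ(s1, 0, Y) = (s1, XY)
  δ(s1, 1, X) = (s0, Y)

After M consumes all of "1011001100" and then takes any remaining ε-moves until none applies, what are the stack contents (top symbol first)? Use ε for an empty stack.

XYYY#

(s0, 1011001100, #) ⊢ (s1, 011001100, Y#) ⊢ (s1, 11001100, XY#) ⊢ (s0, 1001100, YY#) ⊢ (s0, 001100, BYY#) ⊢ (s1, 01100, YY#) ⊢ (s1, 1100, XYY#) ⊢ (s0, 100, YYY#) ⊢ (s0, 00, BYYY#) ⊢ (s1, 0, YYY#) ⊢ (s1, ε, XYYY#)
All input consumed in state s1 with stack XYYY#.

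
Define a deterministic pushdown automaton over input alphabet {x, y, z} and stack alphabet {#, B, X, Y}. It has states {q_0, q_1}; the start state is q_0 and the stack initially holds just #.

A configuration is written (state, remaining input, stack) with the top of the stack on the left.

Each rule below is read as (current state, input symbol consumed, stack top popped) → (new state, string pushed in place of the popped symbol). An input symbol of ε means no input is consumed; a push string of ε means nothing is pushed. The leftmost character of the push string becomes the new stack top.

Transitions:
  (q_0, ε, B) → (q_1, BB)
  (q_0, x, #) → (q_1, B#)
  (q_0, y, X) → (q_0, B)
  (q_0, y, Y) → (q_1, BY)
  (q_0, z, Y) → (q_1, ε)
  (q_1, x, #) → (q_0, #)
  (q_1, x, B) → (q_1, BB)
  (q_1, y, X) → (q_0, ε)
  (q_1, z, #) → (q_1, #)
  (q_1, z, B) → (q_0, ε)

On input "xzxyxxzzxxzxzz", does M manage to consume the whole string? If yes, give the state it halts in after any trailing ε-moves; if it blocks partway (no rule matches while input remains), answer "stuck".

stuck

(q_0, xzxyxxzzxxzxzz, #)
  read x, top #: go to q_1, push B# → (q_1, zxyxxzzxxzxzz, B#)
  read z, top B: go to q_0, push ε → (q_0, xyxxzzxxzxzz, #)
  read x, top #: go to q_1, push B# → (q_1, yxxzzxxzxzz, B#)
No transition for (q_1, y, top B); M blocks with input yxxzzxxzxzz remaining.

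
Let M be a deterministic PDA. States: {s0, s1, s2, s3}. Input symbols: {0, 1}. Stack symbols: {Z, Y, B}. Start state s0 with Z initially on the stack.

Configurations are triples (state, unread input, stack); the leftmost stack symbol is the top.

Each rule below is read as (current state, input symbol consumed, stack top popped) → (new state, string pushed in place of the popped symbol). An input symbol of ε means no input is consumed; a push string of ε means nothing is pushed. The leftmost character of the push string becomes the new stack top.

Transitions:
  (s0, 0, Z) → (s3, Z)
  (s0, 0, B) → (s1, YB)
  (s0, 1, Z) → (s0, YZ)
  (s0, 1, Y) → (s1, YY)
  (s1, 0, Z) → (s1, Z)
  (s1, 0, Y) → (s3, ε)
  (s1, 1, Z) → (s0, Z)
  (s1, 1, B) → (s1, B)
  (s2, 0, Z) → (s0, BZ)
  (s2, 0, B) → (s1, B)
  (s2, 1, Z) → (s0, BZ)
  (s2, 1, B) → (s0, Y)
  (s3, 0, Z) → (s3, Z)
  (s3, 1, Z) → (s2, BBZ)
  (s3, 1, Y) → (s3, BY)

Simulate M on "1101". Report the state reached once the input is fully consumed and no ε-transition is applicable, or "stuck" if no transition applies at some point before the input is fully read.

(s0, 1101, Z) ⊢ (s0, 101, YZ) ⊢ (s1, 01, YYZ) ⊢ (s3, 1, YZ) ⊢ (s3, ε, BYZ)
All input consumed; M is in state s3.

s3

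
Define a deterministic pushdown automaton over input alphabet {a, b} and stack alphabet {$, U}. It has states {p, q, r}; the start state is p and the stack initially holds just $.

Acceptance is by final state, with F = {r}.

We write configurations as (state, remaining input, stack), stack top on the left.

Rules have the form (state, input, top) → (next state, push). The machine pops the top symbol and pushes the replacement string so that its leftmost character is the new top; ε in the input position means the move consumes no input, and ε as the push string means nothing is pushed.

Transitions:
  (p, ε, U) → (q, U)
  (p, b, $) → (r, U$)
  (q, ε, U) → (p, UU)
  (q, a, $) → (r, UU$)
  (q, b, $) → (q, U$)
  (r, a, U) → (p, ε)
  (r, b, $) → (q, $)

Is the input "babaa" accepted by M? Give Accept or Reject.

Reject

(p, babaa, $) ⊢ (r, abaa, U$) ⊢ (p, baa, $) ⊢ (r, aa, U$) ⊢ (p, a, $)
No transition applies at (p, a, $); input not fully consumed.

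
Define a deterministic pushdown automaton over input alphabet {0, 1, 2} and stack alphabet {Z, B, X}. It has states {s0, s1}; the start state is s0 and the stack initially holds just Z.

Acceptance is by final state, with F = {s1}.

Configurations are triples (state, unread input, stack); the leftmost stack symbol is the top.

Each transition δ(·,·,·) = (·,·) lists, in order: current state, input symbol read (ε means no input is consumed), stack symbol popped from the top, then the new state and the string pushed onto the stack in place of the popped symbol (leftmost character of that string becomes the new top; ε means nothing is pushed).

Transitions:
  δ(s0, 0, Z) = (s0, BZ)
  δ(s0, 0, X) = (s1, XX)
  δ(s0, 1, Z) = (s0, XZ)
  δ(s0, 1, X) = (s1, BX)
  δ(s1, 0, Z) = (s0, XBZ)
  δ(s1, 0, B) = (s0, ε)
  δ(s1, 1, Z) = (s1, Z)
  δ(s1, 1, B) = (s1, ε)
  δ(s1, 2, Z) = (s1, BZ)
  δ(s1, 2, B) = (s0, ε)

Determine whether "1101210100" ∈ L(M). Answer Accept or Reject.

Accept

(s0, 1101210100, Z)
  read 1, top Z: go to s0, push XZ → (s0, 101210100, XZ)
  read 1, top X: go to s1, push BX → (s1, 01210100, BXZ)
  read 0, top B: go to s0, push ε → (s0, 1210100, XZ)
  read 1, top X: go to s1, push BX → (s1, 210100, BXZ)
  read 2, top B: go to s0, push ε → (s0, 10100, XZ)
  read 1, top X: go to s1, push BX → (s1, 0100, BXZ)
  read 0, top B: go to s0, push ε → (s0, 100, XZ)
  read 1, top X: go to s1, push BX → (s1, 00, BXZ)
  read 0, top B: go to s0, push ε → (s0, 0, XZ)
  read 0, top X: go to s1, push XX → (s1, ε, XXZ)
All input consumed; state s1 ∈ F.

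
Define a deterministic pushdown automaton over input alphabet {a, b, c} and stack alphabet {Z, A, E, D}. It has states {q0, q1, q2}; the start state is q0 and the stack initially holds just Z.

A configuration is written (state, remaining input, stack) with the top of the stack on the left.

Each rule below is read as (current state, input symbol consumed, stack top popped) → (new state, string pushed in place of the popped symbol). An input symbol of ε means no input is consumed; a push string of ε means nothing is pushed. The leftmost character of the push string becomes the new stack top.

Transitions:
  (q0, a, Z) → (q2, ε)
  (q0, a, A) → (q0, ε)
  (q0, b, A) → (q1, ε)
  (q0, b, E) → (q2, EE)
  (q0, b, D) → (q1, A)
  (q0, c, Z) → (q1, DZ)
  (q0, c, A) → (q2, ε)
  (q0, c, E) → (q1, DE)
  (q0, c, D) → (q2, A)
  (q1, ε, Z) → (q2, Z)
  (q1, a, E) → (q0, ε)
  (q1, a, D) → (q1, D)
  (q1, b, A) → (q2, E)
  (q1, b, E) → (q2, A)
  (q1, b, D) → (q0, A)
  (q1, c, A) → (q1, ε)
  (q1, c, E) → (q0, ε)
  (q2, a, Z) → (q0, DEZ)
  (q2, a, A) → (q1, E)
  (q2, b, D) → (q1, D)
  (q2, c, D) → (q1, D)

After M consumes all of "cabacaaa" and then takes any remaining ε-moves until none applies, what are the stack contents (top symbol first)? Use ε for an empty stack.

DZ

(q0, cabacaaa, Z)
  read c, top Z: go to q1, push DZ → (q1, abacaaa, DZ)
  read a, top D: go to q1, push D → (q1, bacaaa, DZ)
  read b, top D: go to q0, push A → (q0, acaaa, AZ)
  read a, top A: go to q0, push ε → (q0, caaa, Z)
  read c, top Z: go to q1, push DZ → (q1, aaa, DZ)
  read a, top D: go to q1, push D → (q1, aa, DZ)
  read a, top D: go to q1, push D → (q1, a, DZ)
  read a, top D: go to q1, push D → (q1, ε, DZ)
All input consumed in state q1 with stack DZ.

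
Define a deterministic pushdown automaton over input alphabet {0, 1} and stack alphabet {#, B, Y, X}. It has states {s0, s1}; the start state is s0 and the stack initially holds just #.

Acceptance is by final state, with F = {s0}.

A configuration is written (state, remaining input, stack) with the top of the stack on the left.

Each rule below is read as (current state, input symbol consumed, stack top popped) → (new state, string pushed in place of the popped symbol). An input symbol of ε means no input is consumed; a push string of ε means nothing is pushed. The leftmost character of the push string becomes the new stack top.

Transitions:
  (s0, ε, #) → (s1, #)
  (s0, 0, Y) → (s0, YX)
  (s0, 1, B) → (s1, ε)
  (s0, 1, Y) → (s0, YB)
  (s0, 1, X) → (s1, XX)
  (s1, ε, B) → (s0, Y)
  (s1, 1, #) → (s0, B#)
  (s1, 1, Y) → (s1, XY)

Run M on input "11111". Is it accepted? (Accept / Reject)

Accept

(s0, 11111, #) ⊢ (s1, 11111, #) ⊢ (s0, 1111, B#) ⊢ (s1, 111, #) ⊢ (s0, 11, B#) ⊢ (s1, 1, #) ⊢ (s0, ε, B#)
All input consumed; state s0 ∈ F.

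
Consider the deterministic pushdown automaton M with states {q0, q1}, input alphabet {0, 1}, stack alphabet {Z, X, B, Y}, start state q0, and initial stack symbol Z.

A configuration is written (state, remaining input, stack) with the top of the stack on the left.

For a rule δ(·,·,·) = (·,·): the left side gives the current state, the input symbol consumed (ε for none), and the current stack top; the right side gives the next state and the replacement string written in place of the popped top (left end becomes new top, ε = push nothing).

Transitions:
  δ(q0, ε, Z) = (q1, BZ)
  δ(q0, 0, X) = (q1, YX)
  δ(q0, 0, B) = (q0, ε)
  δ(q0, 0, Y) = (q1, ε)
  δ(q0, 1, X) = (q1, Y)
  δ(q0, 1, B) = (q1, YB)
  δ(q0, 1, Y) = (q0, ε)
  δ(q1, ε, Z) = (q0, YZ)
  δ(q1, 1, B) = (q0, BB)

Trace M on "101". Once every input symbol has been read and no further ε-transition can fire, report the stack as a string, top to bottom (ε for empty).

YBZ

(q0, 101, Z)
  ε-move, top Z: go to q1, push BZ → (q1, 101, BZ)
  read 1, top B: go to q0, push BB → (q0, 01, BBZ)
  read 0, top B: go to q0, push ε → (q0, 1, BZ)
  read 1, top B: go to q1, push YB → (q1, ε, YBZ)
All input consumed in state q1 with stack YBZ.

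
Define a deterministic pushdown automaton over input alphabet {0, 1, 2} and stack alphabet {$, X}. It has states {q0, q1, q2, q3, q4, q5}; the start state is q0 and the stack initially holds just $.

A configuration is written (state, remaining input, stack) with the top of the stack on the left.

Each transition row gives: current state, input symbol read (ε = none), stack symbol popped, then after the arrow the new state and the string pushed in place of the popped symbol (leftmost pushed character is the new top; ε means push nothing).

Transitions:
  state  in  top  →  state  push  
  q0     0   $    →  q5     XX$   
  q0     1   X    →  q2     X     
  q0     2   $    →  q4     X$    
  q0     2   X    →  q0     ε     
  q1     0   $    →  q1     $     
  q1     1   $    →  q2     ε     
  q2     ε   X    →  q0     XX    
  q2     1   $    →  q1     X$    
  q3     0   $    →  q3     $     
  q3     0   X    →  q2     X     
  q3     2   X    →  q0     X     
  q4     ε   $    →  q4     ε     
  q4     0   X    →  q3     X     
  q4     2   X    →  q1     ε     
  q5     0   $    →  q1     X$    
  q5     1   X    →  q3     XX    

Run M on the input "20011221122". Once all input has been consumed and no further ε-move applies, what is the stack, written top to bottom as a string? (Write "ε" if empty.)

(q0, 20011221122, $) ⊢ (q4, 0011221122, X$) ⊢ (q3, 011221122, X$) ⊢ (q2, 11221122, X$) ⊢ (q0, 11221122, XX$) ⊢ (q2, 1221122, XX$) ⊢ (q0, 1221122, XXX$) ⊢ (q2, 221122, XXX$) ⊢ (q0, 221122, XXXX$) ⊢ (q0, 21122, XXX$) ⊢ (q0, 1122, XX$) ⊢ (q2, 122, XX$) ⊢ (q0, 122, XXX$) ⊢ (q2, 22, XXX$) ⊢ (q0, 22, XXXX$) ⊢ (q0, 2, XXX$) ⊢ (q0, ε, XX$)
All input consumed in state q0 with stack XX$.

XX$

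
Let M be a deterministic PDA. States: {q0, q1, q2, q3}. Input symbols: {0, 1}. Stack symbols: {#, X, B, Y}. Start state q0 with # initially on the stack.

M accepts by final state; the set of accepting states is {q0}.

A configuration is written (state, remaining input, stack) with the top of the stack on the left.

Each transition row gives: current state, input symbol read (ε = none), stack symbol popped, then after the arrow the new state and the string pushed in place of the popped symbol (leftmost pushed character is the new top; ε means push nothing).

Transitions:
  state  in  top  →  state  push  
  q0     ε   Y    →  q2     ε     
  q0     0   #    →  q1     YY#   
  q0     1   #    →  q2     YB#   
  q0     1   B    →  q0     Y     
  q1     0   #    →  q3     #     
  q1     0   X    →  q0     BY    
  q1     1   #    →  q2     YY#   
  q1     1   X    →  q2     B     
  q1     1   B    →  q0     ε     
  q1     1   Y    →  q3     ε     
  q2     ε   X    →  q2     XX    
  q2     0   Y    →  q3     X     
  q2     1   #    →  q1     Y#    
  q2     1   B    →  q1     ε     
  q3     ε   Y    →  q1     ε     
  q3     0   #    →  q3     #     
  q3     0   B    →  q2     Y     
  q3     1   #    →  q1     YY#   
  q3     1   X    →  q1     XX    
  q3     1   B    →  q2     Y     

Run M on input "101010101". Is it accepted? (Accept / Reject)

Accept

(q0, 101010101, #) ⊢ (q2, 01010101, YB#) ⊢ (q3, 1010101, XB#) ⊢ (q1, 010101, XXB#) ⊢ (q0, 10101, BYXB#) ⊢ (q0, 0101, YYXB#) ⊢ (q2, 0101, YXB#) ⊢ (q3, 101, XXB#) ⊢ (q1, 01, XXXB#) ⊢ (q0, 1, BYXXB#) ⊢ (q0, ε, YYXXB#)
All input consumed; state q0 ∈ F.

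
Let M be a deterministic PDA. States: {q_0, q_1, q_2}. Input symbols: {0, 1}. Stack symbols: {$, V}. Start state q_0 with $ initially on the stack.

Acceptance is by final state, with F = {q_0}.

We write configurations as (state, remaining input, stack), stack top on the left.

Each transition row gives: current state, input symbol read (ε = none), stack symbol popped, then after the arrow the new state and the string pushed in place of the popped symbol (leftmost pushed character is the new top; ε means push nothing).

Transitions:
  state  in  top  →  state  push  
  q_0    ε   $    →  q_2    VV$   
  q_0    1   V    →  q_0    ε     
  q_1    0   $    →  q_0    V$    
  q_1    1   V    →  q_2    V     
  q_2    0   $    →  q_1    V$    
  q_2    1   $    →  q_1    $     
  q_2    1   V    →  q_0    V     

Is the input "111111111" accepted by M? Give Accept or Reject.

(q_0, 111111111, $)
  ε-move, top $: go to q_2, push VV$ → (q_2, 111111111, VV$)
  read 1, top V: go to q_0, push V → (q_0, 11111111, VV$)
  read 1, top V: go to q_0, push ε → (q_0, 1111111, V$)
  read 1, top V: go to q_0, push ε → (q_0, 111111, $)
  ε-move, top $: go to q_2, push VV$ → (q_2, 111111, VV$)
  read 1, top V: go to q_0, push V → (q_0, 11111, VV$)
  read 1, top V: go to q_0, push ε → (q_0, 1111, V$)
  read 1, top V: go to q_0, push ε → (q_0, 111, $)
  ε-move, top $: go to q_2, push VV$ → (q_2, 111, VV$)
  read 1, top V: go to q_0, push V → (q_0, 11, VV$)
  read 1, top V: go to q_0, push ε → (q_0, 1, V$)
  read 1, top V: go to q_0, push ε → (q_0, ε, $)
All input consumed; state q_0 ∈ F.

Accept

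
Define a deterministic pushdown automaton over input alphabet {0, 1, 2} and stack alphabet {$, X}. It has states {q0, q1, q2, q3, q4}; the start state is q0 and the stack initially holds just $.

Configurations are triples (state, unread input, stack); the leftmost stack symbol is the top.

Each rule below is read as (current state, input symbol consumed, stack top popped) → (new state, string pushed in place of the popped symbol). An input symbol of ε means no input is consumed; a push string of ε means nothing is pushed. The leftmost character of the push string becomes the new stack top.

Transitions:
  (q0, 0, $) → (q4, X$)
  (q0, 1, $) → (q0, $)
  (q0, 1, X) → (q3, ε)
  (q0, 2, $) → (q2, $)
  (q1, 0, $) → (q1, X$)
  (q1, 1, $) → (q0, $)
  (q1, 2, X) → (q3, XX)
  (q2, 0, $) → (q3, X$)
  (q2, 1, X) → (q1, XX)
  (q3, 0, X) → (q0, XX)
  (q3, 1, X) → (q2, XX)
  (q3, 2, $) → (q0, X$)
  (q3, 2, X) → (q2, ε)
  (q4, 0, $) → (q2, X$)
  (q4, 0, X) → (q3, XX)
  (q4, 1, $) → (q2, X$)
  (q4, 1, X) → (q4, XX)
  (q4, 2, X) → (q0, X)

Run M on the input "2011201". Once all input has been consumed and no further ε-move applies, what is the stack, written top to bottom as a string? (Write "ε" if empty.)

XXXX$

(q0, 2011201, $) ⊢ (q2, 011201, $) ⊢ (q3, 11201, X$) ⊢ (q2, 1201, XX$) ⊢ (q1, 201, XXX$) ⊢ (q3, 01, XXXX$) ⊢ (q0, 1, XXXXX$) ⊢ (q3, ε, XXXX$)
All input consumed in state q3 with stack XXXX$.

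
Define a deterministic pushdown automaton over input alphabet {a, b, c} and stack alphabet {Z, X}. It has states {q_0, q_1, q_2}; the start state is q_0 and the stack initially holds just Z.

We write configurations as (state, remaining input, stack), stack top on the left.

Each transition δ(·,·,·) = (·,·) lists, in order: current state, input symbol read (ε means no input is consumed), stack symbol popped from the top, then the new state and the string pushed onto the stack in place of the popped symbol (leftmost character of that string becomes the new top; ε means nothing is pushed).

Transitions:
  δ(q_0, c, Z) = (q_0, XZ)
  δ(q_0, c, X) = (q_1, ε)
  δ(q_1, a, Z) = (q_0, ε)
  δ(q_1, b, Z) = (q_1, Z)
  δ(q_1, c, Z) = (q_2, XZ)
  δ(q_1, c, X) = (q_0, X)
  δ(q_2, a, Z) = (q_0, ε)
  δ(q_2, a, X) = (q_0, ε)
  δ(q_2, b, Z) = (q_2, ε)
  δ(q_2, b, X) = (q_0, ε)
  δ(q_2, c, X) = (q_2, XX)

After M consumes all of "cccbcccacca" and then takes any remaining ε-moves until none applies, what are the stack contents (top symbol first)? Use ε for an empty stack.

(q_0, cccbcccacca, Z)
  read c, top Z: go to q_0, push XZ → (q_0, ccbcccacca, XZ)
  read c, top X: go to q_1, push ε → (q_1, cbcccacca, Z)
  read c, top Z: go to q_2, push XZ → (q_2, bcccacca, XZ)
  read b, top X: go to q_0, push ε → (q_0, cccacca, Z)
  read c, top Z: go to q_0, push XZ → (q_0, ccacca, XZ)
  read c, top X: go to q_1, push ε → (q_1, cacca, Z)
  read c, top Z: go to q_2, push XZ → (q_2, acca, XZ)
  read a, top X: go to q_0, push ε → (q_0, cca, Z)
  read c, top Z: go to q_0, push XZ → (q_0, ca, XZ)
  read c, top X: go to q_1, push ε → (q_1, a, Z)
  read a, top Z: go to q_0, push ε → (q_0, ε, ε)
All input consumed in state q_0 with stack ε.

ε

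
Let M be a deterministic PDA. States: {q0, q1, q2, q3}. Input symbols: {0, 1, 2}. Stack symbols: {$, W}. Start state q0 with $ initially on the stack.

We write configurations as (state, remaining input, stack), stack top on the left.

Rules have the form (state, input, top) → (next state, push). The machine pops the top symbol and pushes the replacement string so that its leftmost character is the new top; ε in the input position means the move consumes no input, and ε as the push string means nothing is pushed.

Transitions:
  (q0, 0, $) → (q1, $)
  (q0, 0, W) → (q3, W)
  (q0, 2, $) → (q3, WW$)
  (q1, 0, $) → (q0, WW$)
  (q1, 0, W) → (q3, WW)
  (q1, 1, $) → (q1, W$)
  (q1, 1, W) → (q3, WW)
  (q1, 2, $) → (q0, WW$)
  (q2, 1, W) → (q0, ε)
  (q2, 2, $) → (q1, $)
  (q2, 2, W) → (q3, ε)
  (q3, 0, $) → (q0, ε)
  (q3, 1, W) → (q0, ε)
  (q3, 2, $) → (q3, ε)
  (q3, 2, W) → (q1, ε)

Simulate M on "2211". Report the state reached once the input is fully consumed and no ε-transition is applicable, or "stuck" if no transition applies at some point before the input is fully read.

q0

(q0, 2211, $) ⊢ (q3, 211, WW$) ⊢ (q1, 11, W$) ⊢ (q3, 1, WW$) ⊢ (q0, ε, W$)
All input consumed; M is in state q0.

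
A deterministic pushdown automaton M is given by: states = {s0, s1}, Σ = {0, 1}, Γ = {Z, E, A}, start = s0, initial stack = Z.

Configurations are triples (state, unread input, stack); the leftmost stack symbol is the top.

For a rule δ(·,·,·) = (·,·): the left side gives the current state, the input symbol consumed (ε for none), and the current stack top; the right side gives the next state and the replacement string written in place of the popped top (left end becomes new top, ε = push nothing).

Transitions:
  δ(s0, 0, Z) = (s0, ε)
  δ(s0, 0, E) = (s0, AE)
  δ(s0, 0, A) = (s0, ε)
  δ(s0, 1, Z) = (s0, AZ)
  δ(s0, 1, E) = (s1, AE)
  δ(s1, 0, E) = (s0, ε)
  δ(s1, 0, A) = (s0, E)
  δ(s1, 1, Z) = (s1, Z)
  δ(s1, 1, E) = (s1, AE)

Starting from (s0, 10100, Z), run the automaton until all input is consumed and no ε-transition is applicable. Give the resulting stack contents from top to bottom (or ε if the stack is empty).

(s0, 10100, Z)
  read 1, top Z: go to s0, push AZ → (s0, 0100, AZ)
  read 0, top A: go to s0, push ε → (s0, 100, Z)
  read 1, top Z: go to s0, push AZ → (s0, 00, AZ)
  read 0, top A: go to s0, push ε → (s0, 0, Z)
  read 0, top Z: go to s0, push ε → (s0, ε, ε)
All input consumed in state s0 with stack ε.

ε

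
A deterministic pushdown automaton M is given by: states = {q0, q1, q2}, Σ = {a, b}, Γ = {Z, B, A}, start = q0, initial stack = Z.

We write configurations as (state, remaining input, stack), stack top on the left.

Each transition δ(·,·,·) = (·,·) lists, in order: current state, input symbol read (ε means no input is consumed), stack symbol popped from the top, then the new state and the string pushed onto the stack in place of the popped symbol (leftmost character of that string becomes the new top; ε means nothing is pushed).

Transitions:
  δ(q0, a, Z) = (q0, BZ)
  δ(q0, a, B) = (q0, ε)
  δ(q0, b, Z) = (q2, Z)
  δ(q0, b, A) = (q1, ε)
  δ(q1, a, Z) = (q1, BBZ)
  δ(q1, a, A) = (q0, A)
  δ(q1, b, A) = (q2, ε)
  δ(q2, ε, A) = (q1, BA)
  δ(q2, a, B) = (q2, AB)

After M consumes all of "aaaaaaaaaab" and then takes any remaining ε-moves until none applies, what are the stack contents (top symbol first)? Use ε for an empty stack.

(q0, aaaaaaaaaab, Z) ⊢ (q0, aaaaaaaaab, BZ) ⊢ (q0, aaaaaaaab, Z) ⊢ (q0, aaaaaaab, BZ) ⊢ (q0, aaaaaab, Z) ⊢ (q0, aaaaab, BZ) ⊢ (q0, aaaab, Z) ⊢ (q0, aaab, BZ) ⊢ (q0, aab, Z) ⊢ (q0, ab, BZ) ⊢ (q0, b, Z) ⊢ (q2, ε, Z)
All input consumed in state q2 with stack Z.

Z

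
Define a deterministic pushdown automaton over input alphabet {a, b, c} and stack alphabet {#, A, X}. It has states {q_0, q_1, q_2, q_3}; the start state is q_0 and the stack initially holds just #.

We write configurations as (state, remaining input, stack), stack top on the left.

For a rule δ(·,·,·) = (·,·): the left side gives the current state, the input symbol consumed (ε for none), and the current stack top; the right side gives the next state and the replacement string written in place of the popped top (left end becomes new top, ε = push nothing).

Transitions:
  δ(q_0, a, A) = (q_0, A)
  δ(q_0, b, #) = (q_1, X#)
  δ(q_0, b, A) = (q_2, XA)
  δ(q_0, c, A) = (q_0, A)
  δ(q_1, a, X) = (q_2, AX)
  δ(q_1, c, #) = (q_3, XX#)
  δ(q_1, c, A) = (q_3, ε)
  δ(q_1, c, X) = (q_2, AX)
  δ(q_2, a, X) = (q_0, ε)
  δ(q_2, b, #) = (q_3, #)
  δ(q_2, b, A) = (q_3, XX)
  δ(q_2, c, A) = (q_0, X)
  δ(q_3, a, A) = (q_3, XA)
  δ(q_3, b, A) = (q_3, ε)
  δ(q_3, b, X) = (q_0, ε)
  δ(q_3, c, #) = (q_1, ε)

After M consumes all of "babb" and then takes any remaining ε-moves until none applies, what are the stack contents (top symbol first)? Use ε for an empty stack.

XX#

(q_0, babb, #)
  read b, top #: go to q_1, push X# → (q_1, abb, X#)
  read a, top X: go to q_2, push AX → (q_2, bb, AX#)
  read b, top A: go to q_3, push XX → (q_3, b, XXX#)
  read b, top X: go to q_0, push ε → (q_0, ε, XX#)
All input consumed in state q_0 with stack XX#.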